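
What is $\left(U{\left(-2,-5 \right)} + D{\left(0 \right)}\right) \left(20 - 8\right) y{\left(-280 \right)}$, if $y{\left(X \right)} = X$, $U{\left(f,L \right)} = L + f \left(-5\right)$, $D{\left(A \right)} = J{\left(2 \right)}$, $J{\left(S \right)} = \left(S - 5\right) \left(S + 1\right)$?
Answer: $13440$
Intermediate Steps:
$J{\left(S \right)} = \left(1 + S\right) \left(-5 + S\right)$ ($J{\left(S \right)} = \left(-5 + S\right) \left(1 + S\right) = \left(1 + S\right) \left(-5 + S\right)$)
$D{\left(A \right)} = -9$ ($D{\left(A \right)} = -5 + 2^{2} - 8 = -5 + 4 - 8 = -9$)
$U{\left(f,L \right)} = L - 5 f$
$\left(U{\left(-2,-5 \right)} + D{\left(0 \right)}\right) \left(20 - 8\right) y{\left(-280 \right)} = \left(\left(-5 - -10\right) - 9\right) \left(20 - 8\right) \left(-280\right) = \left(\left(-5 + 10\right) - 9\right) 12 \left(-280\right) = \left(5 - 9\right) 12 \left(-280\right) = \left(-4\right) 12 \left(-280\right) = \left(-48\right) \left(-280\right) = 13440$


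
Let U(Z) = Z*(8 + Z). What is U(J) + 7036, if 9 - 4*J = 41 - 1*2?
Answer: 28129/4 ≈ 7032.3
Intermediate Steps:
J = -15/2 (J = 9/4 - (41 - 1*2)/4 = 9/4 - (41 - 2)/4 = 9/4 - ¼*39 = 9/4 - 39/4 = -15/2 ≈ -7.5000)
U(J) + 7036 = -15*(8 - 15/2)/2 + 7036 = -15/2*½ + 7036 = -15/4 + 7036 = 28129/4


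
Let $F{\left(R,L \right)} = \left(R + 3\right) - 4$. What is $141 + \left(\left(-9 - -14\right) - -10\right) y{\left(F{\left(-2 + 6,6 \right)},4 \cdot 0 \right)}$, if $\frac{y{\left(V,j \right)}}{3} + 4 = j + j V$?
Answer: $-39$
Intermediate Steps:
$F{\left(R,L \right)} = -1 + R$ ($F{\left(R,L \right)} = \left(3 + R\right) - 4 = -1 + R$)
$y{\left(V,j \right)} = -12 + 3 j + 3 V j$ ($y{\left(V,j \right)} = -12 + 3 \left(j + j V\right) = -12 + 3 \left(j + V j\right) = -12 + \left(3 j + 3 V j\right) = -12 + 3 j + 3 V j$)
$141 + \left(\left(-9 - -14\right) - -10\right) y{\left(F{\left(-2 + 6,6 \right)},4 \cdot 0 \right)} = 141 + \left(\left(-9 - -14\right) - -10\right) \left(-12 + 3 \cdot 4 \cdot 0 + 3 \left(-1 + \left(-2 + 6\right)\right) 4 \cdot 0\right) = 141 + \left(\left(-9 + 14\right) + 10\right) \left(-12 + 3 \cdot 0 + 3 \left(-1 + 4\right) 0\right) = 141 + \left(5 + 10\right) \left(-12 + 0 + 3 \cdot 3 \cdot 0\right) = 141 + 15 \left(-12 + 0 + 0\right) = 141 + 15 \left(-12\right) = 141 - 180 = -39$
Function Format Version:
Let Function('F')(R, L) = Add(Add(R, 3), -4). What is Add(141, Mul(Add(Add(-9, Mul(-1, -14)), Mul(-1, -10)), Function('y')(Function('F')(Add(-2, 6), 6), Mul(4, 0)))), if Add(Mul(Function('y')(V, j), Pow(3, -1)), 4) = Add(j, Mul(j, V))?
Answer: -39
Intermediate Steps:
Function('F')(R, L) = Add(-1, R) (Function('F')(R, L) = Add(Add(3, R), -4) = Add(-1, R))
Function('y')(V, j) = Add(-12, Mul(3, j), Mul(3, V, j)) (Function('y')(V, j) = Add(-12, Mul(3, Add(j, Mul(j, V)))) = Add(-12, Mul(3, Add(j, Mul(V, j)))) = Add(-12, Add(Mul(3, j), Mul(3, V, j))) = Add(-12, Mul(3, j), Mul(3, V, j)))
Add(141, Mul(Add(Add(-9, Mul(-1, -14)), Mul(-1, -10)), Function('y')(Function('F')(Add(-2, 6), 6), Mul(4, 0)))) = Add(141, Mul(Add(Add(-9, Mul(-1, -14)), Mul(-1, -10)), Add(-12, Mul(3, Mul(4, 0)), Mul(3, Add(-1, Add(-2, 6)), Mul(4, 0))))) = Add(141, Mul(Add(Add(-9, 14), 10), Add(-12, Mul(3, 0), Mul(3, Add(-1, 4), 0)))) = Add(141, Mul(Add(5, 10), Add(-12, 0, Mul(3, 3, 0)))) = Add(141, Mul(15, Add(-12, 0, 0))) = Add(141, Mul(15, -12)) = Add(141, -180) = -39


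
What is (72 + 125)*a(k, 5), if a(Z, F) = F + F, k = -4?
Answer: 1970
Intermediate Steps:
a(Z, F) = 2*F
(72 + 125)*a(k, 5) = (72 + 125)*(2*5) = 197*10 = 1970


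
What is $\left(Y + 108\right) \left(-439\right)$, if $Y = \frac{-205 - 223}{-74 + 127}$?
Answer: $- \frac{2324944}{53} \approx -43867.0$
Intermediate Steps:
$Y = - \frac{428}{53} \approx -8.0755$
$\left(Y + 108\right) \left(-439\right) = \left(- \frac{428}{53} + 108\right) \left(-439\right) = \frac{5296}{53} \left(-439\right) = - \frac{2324944}{53}$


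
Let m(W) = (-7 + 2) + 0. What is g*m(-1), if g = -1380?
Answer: 6900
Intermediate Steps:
m(W) = -5 (m(W) = -5 + 0 = -5)
g*m(-1) = -1380*(-5) = 6900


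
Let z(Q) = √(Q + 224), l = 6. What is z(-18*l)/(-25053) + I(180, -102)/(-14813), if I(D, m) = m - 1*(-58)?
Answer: 44/14813 - 2*√29/25053 ≈ 0.0025405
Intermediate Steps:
I(D, m) = 58 + m (I(D, m) = m + 58 = 58 + m)
z(Q) = √(224 + Q)
z(-18*l)/(-25053) + I(180, -102)/(-14813) = √(224 - 18*6)/(-25053) + (58 - 102)/(-14813) = √(224 - 108)*(-1/25053) - 44*(-1/14813) = √116*(-1/25053) + 44/14813 = (2*√29)*(-1/25053) + 44/14813 = -2*√29/25053 + 44/14813 = 44/14813 - 2*√29/25053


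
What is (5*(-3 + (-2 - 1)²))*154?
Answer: 4620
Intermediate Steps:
(5*(-3 + (-2 - 1)²))*154 = (5*(-3 + (-3)²))*154 = (5*(-3 + 9))*154 = (5*6)*154 = 30*154 = 4620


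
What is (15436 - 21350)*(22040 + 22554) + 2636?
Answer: -263726280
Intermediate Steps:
(15436 - 21350)*(22040 + 22554) + 2636 = -5914*44594 + 2636 = -263728916 + 2636 = -263726280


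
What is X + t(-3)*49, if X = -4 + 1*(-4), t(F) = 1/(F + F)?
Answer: -97/6 ≈ -16.167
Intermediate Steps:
t(F) = 1/(2*F)
X = -8 (X = -4 - 4 = -8)
X + t(-3)*49 = -8 + ((½)/(-3))*49 = -8 + ((½)*(-⅓))*49 = -8 - ⅙*49 = -8 - 49/6 = -97/6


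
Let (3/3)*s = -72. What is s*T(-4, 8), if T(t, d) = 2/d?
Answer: -18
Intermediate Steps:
s = -72
s*T(-4, 8) = -144/8 = -72*1/4 = -18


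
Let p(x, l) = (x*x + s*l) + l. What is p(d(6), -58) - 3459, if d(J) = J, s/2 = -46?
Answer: 1855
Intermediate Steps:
s = -92 (s = 2*(-46) = -92)
p(x, l) = x² - 91*l (p(x, l) = (x*x - 92*l) + l = (x² - 92*l) + l = x² - 91*l)
p(d(6), -58) - 3459 = (6² - 91*(-58)) - 3459 = (36 + 5278) - 3459 = 5314 - 3459 = 1855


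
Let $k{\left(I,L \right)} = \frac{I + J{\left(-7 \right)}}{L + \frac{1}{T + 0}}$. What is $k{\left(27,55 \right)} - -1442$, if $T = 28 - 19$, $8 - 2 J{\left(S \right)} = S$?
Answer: $\frac{1431085}{992} \approx 1442.6$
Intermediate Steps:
$J{\left(S \right)} = 4 - \frac{S}{2}$
$T = 9$ ($T = 28 - 19 = 9$)
$k{\left(I,L \right)} = \frac{\frac{15}{2} + I}{\frac{1}{9} + L}$ ($k{\left(I,L \right)} = \frac{I + \left(4 - - \frac{7}{2}\right)}{L + \frac{1}{9 + 0}} = \frac{I + \left(4 + \frac{7}{2}\right)}{L + \frac{1}{9}} = \frac{I + \frac{15}{2}}{L + \frac{1}{9}} = \frac{\frac{15}{2} + I}{\frac{1}{9} + L}$)
$k{\left(27,55 \right)} - -1442 = \frac{9 \left(15 + 2 \cdot 27\right)}{2 \left(1 + 9 \cdot 55\right)} - -1442 = \frac{9 \left(15 + 54\right)}{2 \left(1 + 495\right)} + 1442 = \frac{9}{2} \cdot \frac{1}{496} \cdot 69 + 1442 = \frac{621}{992} + 1442 = \frac{1431085}{992}$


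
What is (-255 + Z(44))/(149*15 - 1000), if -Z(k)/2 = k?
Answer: -343/1235 ≈ -0.27773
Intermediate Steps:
Z(k) = -2*k
(-255 + Z(44))/(149*15 - 1000) = (-255 - 2*44)/(149*15 - 1000) = (-255 - 88)/(2235 - 1000) = -343/1235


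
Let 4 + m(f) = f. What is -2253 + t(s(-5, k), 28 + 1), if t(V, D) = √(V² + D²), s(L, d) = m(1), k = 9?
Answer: -2253 + 5*√34 ≈ -2223.8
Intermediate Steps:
m(f) = -4 + f
s(L, d) = -3 (s(L, d) = -4 + 1 = -3)
t(V, D) = √(D² + V²)
-2253 + t(s(-5, k), 28 + 1) = -2253 + √((28 + 1)² + (-3)²) = -2253 + √(29² + 9) = -2253 + √(841 + 9) = -2253 + √850 = -2253 + 5*√34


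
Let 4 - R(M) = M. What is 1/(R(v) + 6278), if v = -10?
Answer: 1/6292 ≈ 0.00015893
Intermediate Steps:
R(M) = 4 - M
1/(R(v) + 6278) = 1/((4 - 1*(-10)) + 6278) = 1/((4 + 10) + 6278) = 1/(14 + 6278) = 1/6292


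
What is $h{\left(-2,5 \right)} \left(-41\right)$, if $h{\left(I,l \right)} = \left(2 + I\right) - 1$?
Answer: $41$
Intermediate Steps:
$h{\left(I,l \right)} = 1 + I$
$h{\left(-2,5 \right)} \left(-41\right) = \left(1 - 2\right) \left(-41\right) = \left(-1\right) \left(-41\right) = 41$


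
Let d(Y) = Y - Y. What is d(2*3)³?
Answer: 0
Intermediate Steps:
d(Y) = 0
d(2*3)³ = 0³ = 0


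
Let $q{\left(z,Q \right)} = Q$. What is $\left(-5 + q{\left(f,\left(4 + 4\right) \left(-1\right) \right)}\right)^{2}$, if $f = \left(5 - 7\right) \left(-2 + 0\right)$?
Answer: $169$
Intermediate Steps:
$f = 4$ ($f = \left(5 - 7\right) \left(-2\right) = \left(-2\right) \left(-2\right) = 4$)
$\left(-5 + q{\left(f,\left(4 + 4\right) \left(-1\right) \right)}\right)^{2} = \left(-5 + \left(4 + 4\right) \left(-1\right)\right)^{2} = \left(-5 + 8 \left(-1\right)\right)^{2} = \left(-5 - 8\right)^{2} = \left(-13\right)^{2} = 169$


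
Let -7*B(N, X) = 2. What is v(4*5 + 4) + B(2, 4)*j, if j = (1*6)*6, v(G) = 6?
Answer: -30/7 ≈ -4.2857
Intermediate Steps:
B(N, X) = -2/7 (B(N, X) = -1/7*2 = -2/7)
j = 36 (j = 6*6 = 36)
v(4*5 + 4) + B(2, 4)*j = 6 - 2/7*36 = 6 - 72/7 = -30/7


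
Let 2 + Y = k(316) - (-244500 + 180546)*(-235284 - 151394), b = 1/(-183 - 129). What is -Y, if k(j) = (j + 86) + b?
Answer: 7715636576545/312 ≈ 2.4730e+10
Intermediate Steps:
b = -1/312 (b = 1/(-312) = -1/312 ≈ -0.0032051)
k(j) = 26831/312 + j (k(j) = (j + 86) - 1/312 = (86 + j) - 1/312 = 26831/312 + j)
Y = -7715636576545/312 (Y = -2 + ((26831/312 + 316) - (-244500 + 180546)*(-235284 - 151394)) = -2 + (125423/312 - (-63954)*(-386678)) = -2 + (125423/312 - 1*24729604812) = -2 + (125423/312 - 24729604812) = -2 - 7715636575921/312 = -7715636576545/312 ≈ -2.4730e+10)
-Y = -1*(-7715636576545/312) = 7715636576545/312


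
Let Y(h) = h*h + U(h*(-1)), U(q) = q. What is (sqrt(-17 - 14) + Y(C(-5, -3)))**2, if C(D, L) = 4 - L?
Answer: (42 + I*sqrt(31))**2 ≈ 1733.0 + 467.69*I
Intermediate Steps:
Y(h) = h**2 - h (Y(h) = h*h + h*(-1) = h**2 - h)
(sqrt(-17 - 14) + Y(C(-5, -3)))**2 = (sqrt(-17 - 14) + (4 - 1*(-3))*(-1 + (4 - 1*(-3))))**2 = (sqrt(-31) + (4 + 3)*(-1 + (4 + 3)))**2 = (I*sqrt(31) + 7*(-1 + 7))**2 = (I*sqrt(31) + 7*6)**2 = (I*sqrt(31) + 42)**2 = (42 + I*sqrt(31))**2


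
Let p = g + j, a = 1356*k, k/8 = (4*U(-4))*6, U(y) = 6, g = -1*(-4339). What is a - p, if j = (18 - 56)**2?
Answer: 1556329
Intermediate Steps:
g = 4339
j = 1444 (j = (-38)**2 = 1444)
k = 1152 (k = 8*((4*6)*6) = 8*(24*6) = 8*144 = 1152)
a = 1562112 (a = 1356*1152 = 1562112)
p = 5783 (p = 4339 + 1444 = 5783)
a - p = 1562112 - 1*5783 = 1562112 - 5783 = 1556329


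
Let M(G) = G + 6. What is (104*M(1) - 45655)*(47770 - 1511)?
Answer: -2078278093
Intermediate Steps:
M(G) = 6 + G
(104*M(1) - 45655)*(47770 - 1511) = (104*(6 + 1) - 45655)*(47770 - 1511) = (104*7 - 45655)*46259 = (728 - 45655)*46259 = -44927*46259 = -2078278093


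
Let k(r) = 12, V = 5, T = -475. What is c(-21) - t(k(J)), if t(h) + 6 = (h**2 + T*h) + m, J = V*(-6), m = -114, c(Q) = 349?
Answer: 6025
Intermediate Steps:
J = -30 (J = 5*(-6) = -30)
t(h) = -120 + h**2 - 475*h (t(h) = -6 + ((h**2 - 475*h) - 114) = -6 + (-114 + h**2 - 475*h) = -120 + h**2 - 475*h)
c(-21) - t(k(J)) = 349 - (-120 + 12**2 - 475*12) = 349 - (-120 + 144 - 5700) = 349 - 1*(-5676) = 349 + 5676 = 6025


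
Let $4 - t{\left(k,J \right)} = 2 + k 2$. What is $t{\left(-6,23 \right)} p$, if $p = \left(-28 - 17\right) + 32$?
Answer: $-182$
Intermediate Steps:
$t{\left(k,J \right)} = 2 - 2 k$ ($t{\left(k,J \right)} = 4 - \left(2 + k 2\right) = 4 - \left(2 + 2 k\right) = 2 - 2 k$)
$p = -13$ ($p = -45 + 32 = -13$)
$t{\left(-6,23 \right)} p = \left(2 - -12\right) \left(-13\right) = \left(2 + 12\right) \left(-13\right) = 14 \left(-13\right) = -182$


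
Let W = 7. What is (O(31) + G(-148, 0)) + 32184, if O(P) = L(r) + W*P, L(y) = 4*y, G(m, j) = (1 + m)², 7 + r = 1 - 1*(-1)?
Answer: 53990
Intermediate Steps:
r = -5 (r = -7 + (1 - 1*(-1)) = -7 + (1 + 1) = -7 + 2 = -5)
O(P) = -20 + 7*P (O(P) = 4*(-5) + 7*P = -20 + 7*P)
(O(31) + G(-148, 0)) + 32184 = ((-20 + 7*31) + (1 - 148)²) + 32184 = ((-20 + 217) + (-147)²) + 32184 = (197 + 21609) + 32184 = 21806 + 32184 = 53990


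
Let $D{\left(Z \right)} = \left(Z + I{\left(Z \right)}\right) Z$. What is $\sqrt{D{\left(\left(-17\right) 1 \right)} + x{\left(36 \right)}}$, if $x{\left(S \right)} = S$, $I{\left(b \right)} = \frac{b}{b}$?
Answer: $2 \sqrt{77} \approx 17.55$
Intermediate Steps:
$I{\left(b \right)} = 1$
$D{\left(Z \right)} = Z \left(1 + Z\right)$ ($D{\left(Z \right)} = \left(Z + 1\right) Z = \left(1 + Z\right) Z = Z \left(1 + Z\right)$)
$\sqrt{D{\left(\left(-17\right) 1 \right)} + x{\left(36 \right)}} = \sqrt{\left(-17\right) 1 \left(1 - 17\right) + 36} = \sqrt{- 17 \left(1 - 17\right) + 36} = \sqrt{\left(-17\right) \left(-16\right) + 36} = \sqrt{272 + 36} = \sqrt{308} = 2 \sqrt{77}$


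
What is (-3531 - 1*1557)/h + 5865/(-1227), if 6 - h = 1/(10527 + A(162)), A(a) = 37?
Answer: -22107513253/25923647 ≈ -852.79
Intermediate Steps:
h = 63383/10564 (h = 6 - 1/(10527 + 37) = 6 - 1/10564 = 63383/10564 ≈ 5.9999)
(-3531 - 1*1557)/h + 5865/(-1227) = (-3531 - 1*1557)/(63383/10564) + 5865/(-1227) = (-3531 - 1557)*(10564/63383) + 5865*(-1/1227) = -5088*10564/63383 - 1955/409 = -53749632/63383 - 1955/409 = -22107513253/25923647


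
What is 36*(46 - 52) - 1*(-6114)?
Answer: 5898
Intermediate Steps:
36*(46 - 52) - 1*(-6114) = 36*(-6) + 6114 = -216 + 6114 = 5898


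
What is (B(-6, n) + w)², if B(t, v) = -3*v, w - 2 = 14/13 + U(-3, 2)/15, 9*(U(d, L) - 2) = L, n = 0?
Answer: 1281424/123201 ≈ 10.401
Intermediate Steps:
U(d, L) = 2 + L/9
w = 1132/351 (w = 2 + (14/13 + (2 + (⅑)*2)/15) = 2 + (14*(1/13) + (2 + 2/9)*(1/15)) = 2 + (14/13 + (20/9)*(1/15)) = 2 + (14/13 + 4/27) = 2 + 430/351 = 1132/351 ≈ 3.2251)
(B(-6, n) + w)² = (-3*0 + 1132/351)² = (0 + 1132/351)² = (1132/351)² = 1281424/123201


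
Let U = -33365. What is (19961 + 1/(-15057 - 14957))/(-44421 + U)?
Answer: -599109453/2334669004 ≈ -0.25661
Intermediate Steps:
(19961 + 1/(-15057 - 14957))/(-44421 + U) = (19961 + 1/(-15057 - 14957))/(-44421 - 33365) = (19961 + 1/(-30014))/(-77786) = (19961 - 1/30014)*(-1/77786) = (599109453/30014)*(-1/77786) = -599109453/2334669004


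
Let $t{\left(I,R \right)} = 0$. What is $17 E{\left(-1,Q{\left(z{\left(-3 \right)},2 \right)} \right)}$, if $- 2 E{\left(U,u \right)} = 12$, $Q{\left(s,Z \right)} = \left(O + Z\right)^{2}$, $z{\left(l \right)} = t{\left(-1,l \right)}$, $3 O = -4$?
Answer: $-102$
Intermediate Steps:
$O = - \frac{4}{3}$ ($O = \frac{1}{3} \left(-4\right) = - \frac{4}{3} \approx -1.3333$)
$z{\left(l \right)} = 0$
$Q{\left(s,Z \right)} = \left(- \frac{4}{3} + Z\right)^{2}$
$E{\left(U,u \right)} = -6$ ($E{\left(U,u \right)} = \left(- \frac{1}{2}\right) 12 = -6$)
$17 E{\left(-1,Q{\left(z{\left(-3 \right)},2 \right)} \right)} = 17 \left(-6\right) = -102$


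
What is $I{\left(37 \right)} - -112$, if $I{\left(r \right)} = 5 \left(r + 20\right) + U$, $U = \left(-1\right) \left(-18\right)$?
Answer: $415$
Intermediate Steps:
$U = 18$
$I{\left(r \right)} = 118 + 5 r$ ($I{\left(r \right)} = 5 \left(r + 20\right) + 18 = 5 \left(20 + r\right) + 18 = \left(100 + 5 r\right) + 18 = 118 + 5 r$)
$I{\left(37 \right)} - -112 = \left(118 + 5 \cdot 37\right) - -112 = \left(118 + 185\right) + 112 = 303 + 112 = 415$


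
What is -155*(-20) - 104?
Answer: 2996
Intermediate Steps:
-155*(-20) - 104 = 3100 - 104 = 2996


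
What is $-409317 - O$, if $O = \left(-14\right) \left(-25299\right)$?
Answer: $-763503$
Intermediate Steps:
$O = 354186$
$-409317 - O = -409317 - 354186 = -763503$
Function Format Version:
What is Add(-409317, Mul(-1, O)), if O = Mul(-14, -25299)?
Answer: -763503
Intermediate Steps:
O = 354186
Add(-409317, Mul(-1, O)) = Add(-409317, Mul(-1, 354186)) = Add(-409317, -354186) = -763503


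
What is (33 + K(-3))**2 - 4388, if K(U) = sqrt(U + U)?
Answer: -3305 + 66*I*sqrt(6) ≈ -3305.0 + 161.67*I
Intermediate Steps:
K(U) = sqrt(2)*sqrt(U) (K(U) = sqrt(2*U) = sqrt(2)*sqrt(U))
(33 + K(-3))**2 - 4388 = (33 + sqrt(2)*sqrt(-3))**2 - 4388 = (33 + sqrt(2)*(I*sqrt(3)))**2 - 4388 = (33 + I*sqrt(6))**2 - 4388 = -4388 + (33 + I*sqrt(6))**2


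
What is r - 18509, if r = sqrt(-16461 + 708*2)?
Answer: -18509 + I*sqrt(15045) ≈ -18509.0 + 122.66*I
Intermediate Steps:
r = I*sqrt(15045) (r = sqrt(-16461 + 1416) = sqrt(-15045) = I*sqrt(15045) ≈ 122.66*I)
r - 18509 = I*sqrt(15045) - 18509 = -18509 + I*sqrt(15045)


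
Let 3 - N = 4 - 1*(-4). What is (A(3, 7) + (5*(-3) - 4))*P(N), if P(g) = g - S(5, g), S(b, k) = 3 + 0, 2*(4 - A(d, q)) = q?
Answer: 148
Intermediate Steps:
A(d, q) = 4 - q/2
N = -5 (N = 3 - (4 - 1*(-4)) = 3 - (4 + 4) = 3 - 1*8 = 3 - 8 = -5)
S(b, k) = 3
P(g) = -3 + g (P(g) = g - 1*3 = g - 3 = -3 + g)
(A(3, 7) + (5*(-3) - 4))*P(N) = ((4 - ½*7) + (5*(-3) - 4))*(-3 - 5) = ((4 - 7/2) + (-15 - 4))*(-8) = (½ - 19)*(-8) = -37/2*(-8) = 148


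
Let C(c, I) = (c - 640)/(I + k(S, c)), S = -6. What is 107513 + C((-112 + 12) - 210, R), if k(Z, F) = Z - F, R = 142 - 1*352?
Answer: 5052636/47 ≈ 1.0750e+5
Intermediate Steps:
R = -210 (R = 142 - 352 = -210)
C(c, I) = (-640 + c)/(-6 + I - c) (C(c, I) = (c - 640)/(I + (-6 - c)) = (-640 + c)/(-6 + I - c))
107513 + C((-112 + 12) - 210, R) = 107513 + (640 - ((-112 + 12) - 210))/(6 + ((-112 + 12) - 210) - 1*(-210)) = 107513 + (640 - (-100 - 210))/(6 + (-100 - 210) + 210) = 107513 + (640 - 1*(-310))/(6 - 310 + 210) = 107513 + (640 + 310)/(-94) = 107513 - 1/94*950 = 107513 - 475/47 = 5052636/47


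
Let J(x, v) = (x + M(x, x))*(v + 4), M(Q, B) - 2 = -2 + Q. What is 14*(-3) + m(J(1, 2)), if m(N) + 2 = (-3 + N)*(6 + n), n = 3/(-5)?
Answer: 23/5 ≈ 4.6000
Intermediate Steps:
M(Q, B) = Q (M(Q, B) = 2 + (-2 + Q) = Q)
n = -3/5 (n = 3*(-1/5) = -3/5 ≈ -0.60000)
J(x, v) = 2*x*(4 + v) (J(x, v) = (x + x)*(v + 4) = (2*x)*(4 + v) = 2*x*(4 + v))
m(N) = -91/5 + 27*N/5 (m(N) = -2 + (-3 + N)*(6 - 3/5) = -2 + (-3 + N)*(27/5) = -2 + (-81/5 + 27*N/5) = -91/5 + 27*N/5)
14*(-3) + m(J(1, 2)) = 14*(-3) + (-91/5 + 27*(2*1*(4 + 2))/5) = -42 + (-91/5 + 27*(2*1*6)/5) = -42 + (-91/5 + (27/5)*12) = -42 + (-91/5 + 324/5) = -42 + 233/5 = 23/5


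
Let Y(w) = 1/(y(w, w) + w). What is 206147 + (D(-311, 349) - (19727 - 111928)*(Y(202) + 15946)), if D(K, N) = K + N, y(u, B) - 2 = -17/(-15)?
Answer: 4524555512502/3077 ≈ 1.4704e+9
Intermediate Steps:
y(u, B) = 47/15 (y(u, B) = 2 - 17/(-15) = 2 - 17*(-1/15) = 2 + 17/15 = 47/15)
Y(w) = 1/(47/15 + w)
206147 + (D(-311, 349) - (19727 - 111928)*(Y(202) + 15946)) = 206147 + ((-311 + 349) - (19727 - 111928)*(15/(47 + 15*202) + 15946)) = 206147 + (38 - (-92201)*(15/(47 + 3030) + 15946)) = 206147 + (38 - (-92201)*(15/3077 + 15946)) = 206147 + (38 - (-92201)*49065857/3077) = 206147 + (38 - 1*(-4523921081257/3077)) = 206147 + (38 + 4523921081257/3077) = 206147 + 4523921198183/3077 = 4524555512502/3077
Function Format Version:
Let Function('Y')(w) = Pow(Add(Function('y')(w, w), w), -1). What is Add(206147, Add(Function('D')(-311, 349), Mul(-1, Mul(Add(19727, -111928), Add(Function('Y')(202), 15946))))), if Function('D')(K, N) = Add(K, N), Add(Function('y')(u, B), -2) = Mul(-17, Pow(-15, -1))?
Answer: Rational(4524555512502, 3077) ≈ 1.4704e+9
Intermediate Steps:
Function('y')(u, B) = Rational(47, 15) (Function('y')(u, B) = Add(2, Mul(-17, Pow(-15, -1))) = Add(2, Mul(-17, Rational(-1, 15))) = Add(2, Rational(17, 15)) = Rational(47, 15))
Function('Y')(w) = Pow(Add(Rational(47, 15), w), -1)
Add(206147, Add(Function('D')(-311, 349), Mul(-1, Mul(Add(19727, -111928), Add(Function('Y')(202), 15946))))) = Add(206147, Add(Add(-311, 349), Mul(-1, Mul(Add(19727, -111928), Add(Mul(15, Pow(Add(47, Mul(15, 202)), -1)), 15946))))) = Add(206147, Add(38, Mul(-1, Mul(-92201, Add(Mul(15, Pow(Add(47, 3030), -1)), 15946))))) = Add(206147, Add(38, Mul(-1, Mul(-92201, Add(Mul(15, Pow(3077, -1)), 15946))))) = Add(206147, Add(38, Mul(-1, Mul(-92201, Add(Mul(15, Rational(1, 3077)), 15946))))) = Add(206147, Add(38, Mul(-1, Mul(-92201, Add(Rational(15, 3077), 15946))))) = Add(206147, Add(38, Mul(-1, Mul(-92201, Rational(49065857, 3077))))) = Add(206147, Add(38, Mul(-1, Rational(-4523921081257, 3077)))) = Add(206147, Add(38, Rational(4523921081257, 3077))) = Add(206147, Rational(4523921198183, 3077)) = Rational(4524555512502, 3077)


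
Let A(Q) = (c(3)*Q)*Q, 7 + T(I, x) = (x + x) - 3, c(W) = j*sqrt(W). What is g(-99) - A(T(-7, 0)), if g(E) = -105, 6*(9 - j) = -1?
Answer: -105 - 2750*sqrt(3)/3 ≈ -1692.7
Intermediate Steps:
j = 55/6 (j = 9 - 1/6*(-1) = 9 + 1/6 = 55/6 ≈ 9.1667)
c(W) = 55*sqrt(W)/6
T(I, x) = -10 + 2*x (T(I, x) = -7 + ((x + x) - 3) = -7 + (2*x - 3) = -7 + (-3 + 2*x) = -10 + 2*x)
A(Q) = 55*sqrt(3)*Q**2/6 (A(Q) = ((55*sqrt(3)/6)*Q)*Q = (55*Q*sqrt(3)/6)*Q = 55*sqrt(3)*Q**2/6)
g(-99) - A(T(-7, 0)) = -105 - 55*sqrt(3)*(-10 + 2*0)**2/6 = -105 - 55*sqrt(3)*(-10 + 0)**2/6 = -105 - 55*sqrt(3)*(-10)**2/6 = -105 - 55*sqrt(3)*100/6 = -105 - 2750*sqrt(3)/3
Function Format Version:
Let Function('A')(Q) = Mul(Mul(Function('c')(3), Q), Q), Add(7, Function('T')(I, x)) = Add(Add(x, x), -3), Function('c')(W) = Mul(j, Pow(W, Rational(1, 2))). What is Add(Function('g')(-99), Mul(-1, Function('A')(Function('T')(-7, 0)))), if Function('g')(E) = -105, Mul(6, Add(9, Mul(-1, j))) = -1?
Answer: Add(-105, Mul(Rational(-2750, 3), Pow(3, Rational(1, 2)))) ≈ -1692.7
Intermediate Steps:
j = Rational(55, 6) (j = Add(9, Mul(Rational(-1, 6), -1)) = Add(9, Rational(1, 6)) = Rational(55, 6) ≈ 9.1667)
Function('c')(W) = Mul(Rational(55, 6), Pow(W, Rational(1, 2)))
Function('T')(I, x) = Add(-10, Mul(2, x)) (Function('T')(I, x) = Add(-7, Add(Add(x, x), -3)) = Add(-7, Add(Mul(2, x), -3)) = Add(-7, Add(-3, Mul(2, x))) = Add(-10, Mul(2, x)))
Function('A')(Q) = Mul(Rational(55, 6), Pow(3, Rational(1, 2)), Pow(Q, 2)) (Function('A')(Q) = Mul(Mul(Mul(Rational(55, 6), Pow(3, Rational(1, 2))), Q), Q) = Mul(Mul(Rational(55, 6), Q, Pow(3, Rational(1, 2))), Q) = Mul(Rational(55, 6), Pow(3, Rational(1, 2)), Pow(Q, 2)))
Add(Function('g')(-99), Mul(-1, Function('A')(Function('T')(-7, 0)))) = Add(-105, Mul(-1, Mul(Rational(55, 6), Pow(3, Rational(1, 2)), Pow(Add(-10, Mul(2, 0)), 2)))) = Add(-105, Mul(-1, Mul(Rational(55, 6), Pow(3, Rational(1, 2)), Pow(Add(-10, 0), 2)))) = Add(-105, Mul(-1, Mul(Rational(55, 6), Pow(3, Rational(1, 2)), Pow(-10, 2)))) = Add(-105, Mul(-1, Mul(Rational(55, 6), Pow(3, Rational(1, 2)), 100))) = Add(-105, Mul(-1, Mul(Rational(2750, 3), Pow(3, Rational(1, 2))))) = Add(-105, Mul(Rational(-2750, 3), Pow(3, Rational(1, 2))))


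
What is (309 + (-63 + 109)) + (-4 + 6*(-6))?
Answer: 315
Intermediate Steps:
(309 + (-63 + 109)) + (-4 + 6*(-6)) = (309 + 46) + (-4 - 36) = 355 - 40 = 315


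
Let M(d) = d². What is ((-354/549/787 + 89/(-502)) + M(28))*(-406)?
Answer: -11503843504069/36149271 ≈ -3.1823e+5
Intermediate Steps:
((-354/549/787 + 89/(-502)) + M(28))*(-406) = ((-354/549/787 + 89/(-502)) + 28²)*(-406) = ((-354*1/549*(1/787) + 89*(-1/502)) + 784)*(-406) = ((-118/183*1/787 - 89/502) + 784)*(-406) = ((-118/144021 - 89/502) + 784)*(-406) = (-12877105/72298542 + 784)*(-406) = (56669179823/72298542)*(-406) = -11503843504069/36149271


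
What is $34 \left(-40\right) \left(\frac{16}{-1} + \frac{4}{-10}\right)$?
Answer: $22304$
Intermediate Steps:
$34 \left(-40\right) \left(\frac{16}{-1} + \frac{4}{-10}\right) = - 1360 \left(16 \left(-1\right) + 4 \left(- \frac{1}{10}\right)\right) = - 1360 \left(-16 - \frac{2}{5}\right) = \left(-1360\right) \left(- \frac{82}{5}\right) = 22304$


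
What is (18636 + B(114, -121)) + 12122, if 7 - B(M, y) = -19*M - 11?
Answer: 32942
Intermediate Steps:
B(M, y) = 18 + 19*M (B(M, y) = 7 - (-19*M - 11) = 7 - (-11 - 19*M) = 7 + (11 + 19*M) = 18 + 19*M)
(18636 + B(114, -121)) + 12122 = (18636 + (18 + 19*114)) + 12122 = (18636 + (18 + 2166)) + 12122 = (18636 + 2184) + 12122 = 20820 + 12122 = 32942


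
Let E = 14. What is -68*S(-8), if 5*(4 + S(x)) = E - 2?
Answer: 544/5 ≈ 108.80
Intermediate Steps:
S(x) = -8/5 (S(x) = -4 + (14 - 2)/5 = -4 + (1/5)*12 = -4 + 12/5 = -8/5)
-68*S(-8) = -68*(-8/5) = 544/5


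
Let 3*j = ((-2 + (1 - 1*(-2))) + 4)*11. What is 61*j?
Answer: 3355/3 ≈ 1118.3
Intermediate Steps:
j = 55/3 (j = (((-2 + (1 - 1*(-2))) + 4)*11)/3 = (((-2 + (1 + 2)) + 4)*11)/3 = (((-2 + 3) + 4)*11)/3 = ((1 + 4)*11)/3 = (5*11)/3 = (⅓)*55 = 55/3 ≈ 18.333)
61*j = 61*(55/3) = 3355/3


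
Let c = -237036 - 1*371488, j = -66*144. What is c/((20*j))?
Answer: 152131/47520 ≈ 3.2014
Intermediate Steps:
j = -9504
c = -608524 (c = -237036 - 371488 = -608524)
c/((20*j)) = -608524/(20*(-9504)) = -608524/(-190080) = -608524*(-1/190080) = 152131/47520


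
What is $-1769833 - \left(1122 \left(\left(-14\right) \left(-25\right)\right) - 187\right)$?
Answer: $-2162346$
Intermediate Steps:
$-1769833 - \left(1122 \left(\left(-14\right) \left(-25\right)\right) - 187\right) = -1769833 - \left(1122 \cdot 350 - 187\right) = -1769833 - \left(392700 - 187\right) = -1769833 - 392513 = -2162346$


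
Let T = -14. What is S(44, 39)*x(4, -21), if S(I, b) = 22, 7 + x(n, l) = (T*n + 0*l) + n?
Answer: -1298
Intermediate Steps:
x(n, l) = -7 - 13*n (x(n, l) = -7 + ((-14*n + 0*l) + n) = -7 + ((-14*n + 0) + n) = -7 + (-14*n + n) = -7 - 13*n)
S(44, 39)*x(4, -21) = 22*(-7 - 13*4) = 22*(-7 - 52) = 22*(-59) = -1298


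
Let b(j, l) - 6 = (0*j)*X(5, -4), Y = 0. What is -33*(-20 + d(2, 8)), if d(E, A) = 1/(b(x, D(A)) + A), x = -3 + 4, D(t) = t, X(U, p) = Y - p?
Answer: 9207/14 ≈ 657.64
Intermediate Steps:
X(U, p) = -p (X(U, p) = 0 - p = -p)
x = 1
b(j, l) = 6 (b(j, l) = 6 + (0*j)*(-1*(-4)) = 6 + 0*4 = 6 + 0 = 6)
d(E, A) = 1/(6 + A)
-33*(-20 + d(2, 8)) = -33*(-20 + 1/(6 + 8)) = -33*(-20 + 1/14) = -33*(-279/14) = 9207/14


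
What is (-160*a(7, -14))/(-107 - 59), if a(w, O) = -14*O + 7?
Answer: 16240/83 ≈ 195.66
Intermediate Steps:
a(w, O) = 7 - 14*O
(-160*a(7, -14))/(-107 - 59) = (-160*(7 - 14*(-14)))/(-107 - 59) = -160*(7 + 196)/(-166) = -160*203*(-1/166) = -32480*(-1/166) = 16240/83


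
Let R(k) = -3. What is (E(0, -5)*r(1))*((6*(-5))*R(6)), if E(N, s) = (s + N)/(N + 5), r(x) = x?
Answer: -90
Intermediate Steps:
E(N, s) = (N + s)/(5 + N)
(E(0, -5)*r(1))*((6*(-5))*R(6)) = (((0 - 5)/(5 + 0))*1)*((6*(-5))*(-3)) = ((-5/5)*1)*(-30*(-3)) = (((⅕)*(-5))*1)*90 = -1*1*90 = -1*90 = -90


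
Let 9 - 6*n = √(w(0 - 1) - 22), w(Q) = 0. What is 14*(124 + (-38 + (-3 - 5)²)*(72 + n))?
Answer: 28490 - 182*I*√22/3 ≈ 28490.0 - 284.55*I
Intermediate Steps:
n = 3/2 - I*√22/6 (n = 3/2 - √(0 - 22)/6 = 3/2 - I*√22/6 ≈ 1.5 - 0.78174*I)
14*(124 + (-38 + (-3 - 5)²)*(72 + n)) = 14*(124 + (-38 + (-3 - 5)²)*(72 + (3/2 - I*√22/6))) = 14*(124 + (-38 + (-8)²)*(147/2 - I*√22/6)) = 14*(124 + (-38 + 64)*(147/2 - I*√22/6)) = 14*(124 + 26*(147/2 - I*√22/6)) = 14*(124 + (1911 - 13*I*√22/3)) = 14*(2035 - 13*I*√22/3) = 28490 - 182*I*√22/3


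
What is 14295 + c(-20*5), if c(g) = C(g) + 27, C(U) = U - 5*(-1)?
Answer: 14227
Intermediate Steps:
C(U) = 5 + U (C(U) = U + 5 = 5 + U)
c(g) = 32 + g (c(g) = (5 + g) + 27 = 32 + g)
14295 + c(-20*5) = 14295 + (32 - 20*5) = 14295 + (32 - 100) = 14295 - 68 = 14227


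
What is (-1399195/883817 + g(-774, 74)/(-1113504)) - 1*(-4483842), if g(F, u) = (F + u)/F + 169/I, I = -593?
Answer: 1012674648853485219012517/225849841810373088 ≈ 4.4838e+6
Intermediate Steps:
g(F, u) = -169/593 + (F + u)/F (g(F, u) = (F + u)/F + 169/(-593) = (F + u)/F + 169*(-1/593) = (F + u)/F - 169/593 = -169/593 + (F + u)/F)
(-1399195/883817 + g(-774, 74)/(-1113504)) - 1*(-4483842) = (-1399195/883817 + (424/593 + 74/(-774))/(-1113504)) - 1*(-4483842) = (-1399195*1/883817 + (424/593 + 74*(-1/774))*(-1/1113504)) + 4483842 = (-1399195/883817 + (424/593 - 37/387)*(-1/1113504)) + 4483842 = (-1399195/883817 + (142147/229491)*(-1/1113504)) + 4483842 = (-1399195/883817 - 142147/255539146464) + 4483842 = -357549221668631579/225849841810373088 + 4483842 = 1012674648853485219012517/225849841810373088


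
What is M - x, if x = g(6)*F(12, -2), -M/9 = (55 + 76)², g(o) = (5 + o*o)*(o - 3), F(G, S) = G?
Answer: -155925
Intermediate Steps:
g(o) = (-3 + o)*(5 + o²) (g(o) = (5 + o²)*(-3 + o) = (-3 + o)*(5 + o²))
M = -154449 (M = -9*(55 + 76)² = -9*131² = -9*17161 = -154449)
x = 1476 (x = (-15 + 6³ - 3*6² + 5*6)*12 = (-15 + 216 - 3*36 + 30)*12 = (-15 + 216 - 108 + 30)*12 = 123*12 = 1476)
M - x = -154449 - 1*1476 = -154449 - 1476 = -155925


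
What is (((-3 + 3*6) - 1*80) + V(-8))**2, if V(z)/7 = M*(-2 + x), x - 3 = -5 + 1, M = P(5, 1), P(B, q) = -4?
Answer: 361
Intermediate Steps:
M = -4
x = -1 (x = 3 + (-5 + 1) = 3 - 4 = -1)
V(z) = 84 (V(z) = 7*(-4*(-2 - 1)) = 7*(-4*(-3)) = 7*12 = 84)
(((-3 + 3*6) - 1*80) + V(-8))**2 = (((-3 + 3*6) - 1*80) + 84)**2 = (((-3 + 18) - 80) + 84)**2 = ((15 - 80) + 84)**2 = (-65 + 84)**2 = 19**2 = 361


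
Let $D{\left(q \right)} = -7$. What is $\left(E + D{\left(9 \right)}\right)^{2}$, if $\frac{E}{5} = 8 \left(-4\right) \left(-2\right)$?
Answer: $97969$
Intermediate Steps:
$E = 320$ ($E = 5 \cdot 8 \left(-4\right) \left(-2\right) = 5 \left(\left(-32\right) \left(-2\right)\right) = 5 \cdot 64 = 320$)
$\left(E + D{\left(9 \right)}\right)^{2} = \left(320 - 7\right)^{2} = 313^{2} = 97969$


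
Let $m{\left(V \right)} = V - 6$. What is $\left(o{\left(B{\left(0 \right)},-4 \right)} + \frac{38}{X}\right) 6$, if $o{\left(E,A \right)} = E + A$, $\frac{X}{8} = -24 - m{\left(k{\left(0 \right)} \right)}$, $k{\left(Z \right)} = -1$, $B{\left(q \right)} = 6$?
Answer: $\frac{351}{34} \approx 10.324$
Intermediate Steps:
$m{\left(V \right)} = -6 + V$ ($m{\left(V \right)} = V - 6 = -6 + V$)
$X = -136$ ($X = 8 \left(-24 - \left(-6 - 1\right)\right) = 8 \left(-24 - -7\right) = 8 \left(-24 + 7\right) = 8 \left(-17\right) = -136$)
$o{\left(E,A \right)} = A + E$
$\left(o{\left(B{\left(0 \right)},-4 \right)} + \frac{38}{X}\right) 6 = \left(\left(-4 + 6\right) + \frac{38}{-136}\right) 6 = \left(2 + 38 \left(- \frac{1}{136}\right)\right) 6 = \left(2 - \frac{19}{68}\right) 6 = \frac{117}{68} \cdot 6 = \frac{351}{34}$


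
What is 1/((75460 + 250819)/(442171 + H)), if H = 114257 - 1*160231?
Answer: 396197/326279 ≈ 1.2143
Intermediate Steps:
H = -45974 (H = 114257 - 160231 = -45974)
1/((75460 + 250819)/(442171 + H)) = 1/((75460 + 250819)/(442171 - 45974)) = 1/(326279/396197) = 396197/326279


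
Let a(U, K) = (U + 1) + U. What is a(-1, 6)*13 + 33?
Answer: 20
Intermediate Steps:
a(U, K) = 1 + 2*U (a(U, K) = (1 + U) + U = 1 + 2*U)
a(-1, 6)*13 + 33 = (1 + 2*(-1))*13 + 33 = (1 - 2)*13 + 33 = -1*13 + 33 = -13 + 33 = 20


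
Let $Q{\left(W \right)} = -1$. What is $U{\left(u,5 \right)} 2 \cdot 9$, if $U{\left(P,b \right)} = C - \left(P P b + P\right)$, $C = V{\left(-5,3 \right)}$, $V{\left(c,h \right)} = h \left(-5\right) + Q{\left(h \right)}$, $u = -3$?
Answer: $-1044$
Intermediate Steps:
$V{\left(c,h \right)} = -1 - 5 h$ ($V{\left(c,h \right)} = h \left(-5\right) - 1 = - 5 h - 1 = -1 - 5 h$)
$C = -16$ ($C = -1 - 15 = -16$)
$U{\left(P,b \right)} = -16 - P - b P^{2}$ ($U{\left(P,b \right)} = -16 - \left(P P b + P\right) = -16 - \left(P^{2} b + P\right) = -16 - \left(b P^{2} + P\right) = -16 - \left(P + b P^{2}\right) = -16 - P - b P^{2}$)
$U{\left(u,5 \right)} 2 \cdot 9 = \left(-16 - -3 - 5 \left(-3\right)^{2}\right) 2 \cdot 9 = \left(-16 + 3 - 5 \cdot 9\right) 2 \cdot 9 = \left(-16 + 3 - 45\right) 2 \cdot 9 = \left(-58\right) 2 \cdot 9 = \left(-116\right) 9 = -1044$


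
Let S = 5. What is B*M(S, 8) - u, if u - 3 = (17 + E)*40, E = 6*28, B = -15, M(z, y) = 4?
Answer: -7463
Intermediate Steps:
E = 168
u = 7403 (u = 3 + (17 + 168)*40 = 3 + 185*40 = 3 + 7400 = 7403)
B*M(S, 8) - u = -15*4 - 1*7403 = -60 - 7403 = -7463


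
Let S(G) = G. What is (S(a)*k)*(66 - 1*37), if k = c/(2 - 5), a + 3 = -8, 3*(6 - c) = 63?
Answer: -1595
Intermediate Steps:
c = -15 (c = 6 - ⅓*63 = 6 - 21 = -15)
a = -11 (a = -3 - 8 = -11)
k = 5 (k = -15/(2 - 5) = -15/(-3) = -⅓*(-15) = 5)
(S(a)*k)*(66 - 1*37) = (-11*5)*(66 - 1*37) = -55*(66 - 37) = -55*29 = -1595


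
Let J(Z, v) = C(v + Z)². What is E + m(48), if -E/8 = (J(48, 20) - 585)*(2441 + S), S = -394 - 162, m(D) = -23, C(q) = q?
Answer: -60908143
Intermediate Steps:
S = -556
J(Z, v) = (Z + v)² (J(Z, v) = (v + Z)² = (Z + v)²)
E = -60908120 (E = -8*((48 + 20)² - 585)*(2441 - 556) = -8*(68² - 585)*1885 = -8*(4624 - 585)*1885 = -32312*1885 = -8*7613515 = -60908120)
E + m(48) = -60908120 - 23 = -60908143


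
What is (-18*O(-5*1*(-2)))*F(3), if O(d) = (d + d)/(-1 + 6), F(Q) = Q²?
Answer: -648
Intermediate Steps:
O(d) = 2*d/5 (O(d) = (2*d)/5 = (2*d)*(⅕) = 2*d/5)
(-18*O(-5*1*(-2)))*F(3) = -36*-5*1*(-2)/5*3² = -36*(-5*(-2))/5*9 = -36*10/5*9 = -18*4*9 = -72*9 = -648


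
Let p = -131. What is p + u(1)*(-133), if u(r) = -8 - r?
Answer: 1066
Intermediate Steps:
p + u(1)*(-133) = -131 + (-8 - 1*1)*(-133) = -131 + (-8 - 1)*(-133) = -131 - 9*(-133) = -131 + 1197 = 1066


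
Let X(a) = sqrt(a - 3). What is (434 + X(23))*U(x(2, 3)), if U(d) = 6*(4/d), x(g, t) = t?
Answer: 3472 + 16*sqrt(5) ≈ 3507.8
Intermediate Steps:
X(a) = sqrt(-3 + a)
U(d) = 24/d
(434 + X(23))*U(x(2, 3)) = (434 + sqrt(-3 + 23))*(24/3) = (434 + sqrt(20))*(24*(1/3)) = (434 + 2*sqrt(5))*8 = 3472 + 16*sqrt(5)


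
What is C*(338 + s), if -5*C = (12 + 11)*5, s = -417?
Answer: 1817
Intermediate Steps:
C = -23 (C = -(12 + 11)*5/5 = -23*5/5 = -1/5*115 = -23)
C*(338 + s) = -23*(338 - 417) = -23*(-79) = 1817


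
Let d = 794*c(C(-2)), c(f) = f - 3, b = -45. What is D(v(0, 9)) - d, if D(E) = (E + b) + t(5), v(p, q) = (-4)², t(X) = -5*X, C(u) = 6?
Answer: -2436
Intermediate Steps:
c(f) = -3 + f
v(p, q) = 16
d = 2382 (d = 794*(-3 + 6) = 794*3 = 2382)
D(E) = -70 + E (D(E) = (E - 45) - 5*5 = (-45 + E) - 25 = -70 + E)
D(v(0, 9)) - d = (-70 + 16) - 1*2382 = -54 - 2382 = -2436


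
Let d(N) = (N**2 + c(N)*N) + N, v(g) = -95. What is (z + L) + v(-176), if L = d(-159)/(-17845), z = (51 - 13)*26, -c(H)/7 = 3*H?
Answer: 16441364/17845 ≈ 921.34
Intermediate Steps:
c(H) = -21*H
z = 988 (z = 38*26 = 988)
d(N) = N - 20*N**2 (d(N) = (N**2 + (-21*N)*N) + N = (N**2 - 21*N**2) + N = -20*N**2 + N = N - 20*N**2)
L = 505779/17845 (L = -159*(1 - 20*(-159))/(-17845) = -159*(1 + 3180)*(-1/17845) = -159*3181*(-1/17845) = -505779*(-1/17845) = 505779/17845 ≈ 28.343)
(z + L) + v(-176) = (988 + 505779/17845) - 95 = 18136639/17845 - 95 = 16441364/17845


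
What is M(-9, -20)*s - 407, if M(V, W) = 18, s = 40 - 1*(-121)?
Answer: 2491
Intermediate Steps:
s = 161 (s = 40 + 121 = 161)
M(-9, -20)*s - 407 = 18*161 - 407 = 2898 - 407 = 2491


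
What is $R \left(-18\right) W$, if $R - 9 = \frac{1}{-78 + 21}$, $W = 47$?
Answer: $- \frac{144384}{19} \approx -7599.2$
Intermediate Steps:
$R = \frac{512}{57}$ ($R = 9 + \frac{1}{-78 + 21} = 9 + \frac{1}{-57} = 9 - \frac{1}{57} = \frac{512}{57} \approx 8.9825$)
$R \left(-18\right) W = \frac{512}{57} \left(-18\right) 47 = \left(- \frac{3072}{19}\right) 47 = - \frac{144384}{19}$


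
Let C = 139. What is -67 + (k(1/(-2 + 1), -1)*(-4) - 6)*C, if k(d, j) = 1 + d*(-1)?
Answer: -2013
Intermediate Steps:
k(d, j) = 1 - d
-67 + (k(1/(-2 + 1), -1)*(-4) - 6)*C = -67 + ((1 - 1/(-2 + 1))*(-4) - 6)*139 = -67 + ((1 - 1/(-1))*(-4) - 6)*139 = -67 + ((1 - 1*(-1))*(-4) - 6)*139 = -67 + ((1 + 1)*(-4) - 6)*139 = -67 + (2*(-4) - 6)*139 = -67 + (-8 - 6)*139 = -67 - 14*139 = -67 - 1946 = -2013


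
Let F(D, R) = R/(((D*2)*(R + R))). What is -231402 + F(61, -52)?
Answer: -56462087/244 ≈ -2.3140e+5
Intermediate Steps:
F(D, R) = 1/(4*D) (F(D, R) = R/(((2*D)*(2*R))) = R/((4*D*R)) = R*(1/(4*D*R)) = 1/(4*D))
-231402 + F(61, -52) = -231402 + (1/4)/61 = -231402 + (1/4)*(1/61) = -231402 + 1/244 = -56462087/244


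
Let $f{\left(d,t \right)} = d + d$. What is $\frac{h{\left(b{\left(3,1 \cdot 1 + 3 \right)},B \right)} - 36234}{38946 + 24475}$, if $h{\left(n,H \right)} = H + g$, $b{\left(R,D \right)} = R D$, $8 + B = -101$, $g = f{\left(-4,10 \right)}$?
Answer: $- \frac{36351}{63421} \approx -0.57317$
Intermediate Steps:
$f{\left(d,t \right)} = 2 d$
$g = -8$ ($g = 2 \left(-4\right) = -8$)
$B = -109$ ($B = -8 - 101 = -109$)
$b{\left(R,D \right)} = D R$
$h{\left(n,H \right)} = -8 + H$ ($h{\left(n,H \right)} = H - 8 = -8 + H$)
$\frac{h{\left(b{\left(3,1 \cdot 1 + 3 \right)},B \right)} - 36234}{38946 + 24475} = \frac{\left(-8 - 109\right) - 36234}{38946 + 24475} = \frac{-117 - 36234}{63421} = \left(-36351\right) \frac{1}{63421} = - \frac{36351}{63421}$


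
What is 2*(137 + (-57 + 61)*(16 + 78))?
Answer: 1026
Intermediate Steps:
2*(137 + (-57 + 61)*(16 + 78)) = 2*(137 + 4*94) = 2*(137 + 376) = 2*513 = 1026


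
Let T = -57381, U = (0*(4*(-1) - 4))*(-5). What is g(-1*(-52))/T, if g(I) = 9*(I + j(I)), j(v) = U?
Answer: -156/19127 ≈ -0.0081560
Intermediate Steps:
U = 0 (U = (0*(-4 - 4))*(-5) = (0*(-8))*(-5) = 0*(-5) = 0)
j(v) = 0
g(I) = 9*I (g(I) = 9*(I + 0) = 9*I)
g(-1*(-52))/T = (9*(-1*(-52)))/(-57381) = (9*52)*(-1/57381) = 468*(-1/57381) = -156/19127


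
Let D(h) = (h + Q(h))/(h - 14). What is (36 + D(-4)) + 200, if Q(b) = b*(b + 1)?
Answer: 2120/9 ≈ 235.56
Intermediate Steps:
Q(b) = b*(1 + b)
D(h) = (h + h*(1 + h))/(-14 + h) (D(h) = (h + h*(1 + h))/(h - 14) = (h + h*(1 + h))/(-14 + h))
(36 + D(-4)) + 200 = (36 - 4*(2 - 4)/(-14 - 4)) + 200 = (36 - 4*(-2)/(-18)) + 200 = (36 - 4*(-1/18)*(-2)) + 200 = (36 - 4/9) + 200 = 320/9 + 200 = 2120/9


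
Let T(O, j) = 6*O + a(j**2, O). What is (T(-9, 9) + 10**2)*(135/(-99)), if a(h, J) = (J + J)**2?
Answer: -5550/11 ≈ -504.55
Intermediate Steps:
a(h, J) = 4*J**2 (a(h, J) = (2*J)**2 = 4*J**2)
T(O, j) = 4*O**2 + 6*O (T(O, j) = 6*O + 4*O**2 = 4*O**2 + 6*O)
(T(-9, 9) + 10**2)*(135/(-99)) = (2*(-9)*(3 + 2*(-9)) + 10**2)*(135/(-99)) = (2*(-9)*(3 - 18) + 100)*(135*(-1/99)) = (2*(-9)*(-15) + 100)*(-15/11) = (270 + 100)*(-15/11) = 370*(-15/11) = -5550/11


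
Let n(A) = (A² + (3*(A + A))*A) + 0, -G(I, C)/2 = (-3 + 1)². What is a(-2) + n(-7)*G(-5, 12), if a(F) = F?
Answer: -2746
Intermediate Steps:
G(I, C) = -8 (G(I, C) = -2*(-3 + 1)² = -2*(-2)² = -2*4 = -8)
n(A) = 7*A² (n(A) = (A² + (3*(2*A))*A) + 0 = (A² + (6*A)*A) + 0 = (A² + 6*A²) + 0 = 7*A² + 0 = 7*A²)
a(-2) + n(-7)*G(-5, 12) = -2 + (7*(-7)²)*(-8) = -2 + (7*49)*(-8) = -2 + 343*(-8) = -2 - 2744 = -2746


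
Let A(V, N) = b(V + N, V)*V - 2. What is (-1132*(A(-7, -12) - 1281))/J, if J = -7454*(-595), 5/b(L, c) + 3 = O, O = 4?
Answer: 745988/2217565 ≈ 0.33640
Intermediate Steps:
b(L, c) = 5 (b(L, c) = 5/(-3 + 4) = 5/1 = 5*1 = 5)
A(V, N) = -2 + 5*V (A(V, N) = 5*V - 2 = -2 + 5*V)
J = 4435130
(-1132*(A(-7, -12) - 1281))/J = -1132*((-2 + 5*(-7)) - 1281)/4435130 = -1132*((-2 - 35) - 1281)*(1/4435130) = -1132*(-37 - 1281)*(1/4435130) = -1132*(-1318)*(1/4435130) = 1491976*(1/4435130) = 745988/2217565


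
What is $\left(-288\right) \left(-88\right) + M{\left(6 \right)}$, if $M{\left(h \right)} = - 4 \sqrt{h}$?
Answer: $25344 - 4 \sqrt{6} \approx 25334.0$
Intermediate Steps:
$\left(-288\right) \left(-88\right) + M{\left(6 \right)} = \left(-288\right) \left(-88\right) - 4 \sqrt{6} = 25344 - 4 \sqrt{6}$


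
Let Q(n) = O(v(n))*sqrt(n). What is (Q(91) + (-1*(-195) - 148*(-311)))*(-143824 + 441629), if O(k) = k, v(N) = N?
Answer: 13765440515 + 27100255*sqrt(91) ≈ 1.4024e+10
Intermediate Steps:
Q(n) = n**(3/2) (Q(n) = n*sqrt(n) = n**(3/2))
(Q(91) + (-1*(-195) - 148*(-311)))*(-143824 + 441629) = (91**(3/2) + (-1*(-195) - 148*(-311)))*(-143824 + 441629) = (91*sqrt(91) + (195 + 46028))*297805 = (91*sqrt(91) + 46223)*297805 = (46223 + 91*sqrt(91))*297805 = 13765440515 + 27100255*sqrt(91)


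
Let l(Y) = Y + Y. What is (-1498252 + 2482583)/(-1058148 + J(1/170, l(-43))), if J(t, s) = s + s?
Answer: -984331/1058320 ≈ -0.93009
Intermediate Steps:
l(Y) = 2*Y
J(t, s) = 2*s
(-1498252 + 2482583)/(-1058148 + J(1/170, l(-43))) = (-1498252 + 2482583)/(-1058148 + 2*(2*(-43))) = 984331/(-1058148 + 2*(-86)) = 984331/(-1058148 - 172) = 984331/(-1058320) = 984331*(-1/1058320) = -984331/1058320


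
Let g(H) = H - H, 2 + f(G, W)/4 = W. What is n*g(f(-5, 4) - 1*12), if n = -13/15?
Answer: 0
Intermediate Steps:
f(G, W) = -8 + 4*W
g(H) = 0
n = -13/15 (n = -13*1/15 = -13/15 ≈ -0.86667)
n*g(f(-5, 4) - 1*12) = -13/15*0 = 0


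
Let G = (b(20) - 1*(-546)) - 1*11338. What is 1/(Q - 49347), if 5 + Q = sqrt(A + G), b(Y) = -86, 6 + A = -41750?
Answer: -24676/1217836269 - I*sqrt(52634)/2435672538 ≈ -2.0262e-5 - 9.4192e-8*I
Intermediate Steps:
A = -41756 (A = -6 - 41750 = -41756)
G = -10878 (G = (-86 - 1*(-546)) - 1*11338 = (-86 + 546) - 11338 = 460 - 11338 = -10878)
Q = -5 + I*sqrt(52634) (Q = -5 + sqrt(-41756 - 10878) = -5 + sqrt(-52634) = -5 + I*sqrt(52634) ≈ -5.0 + 229.42*I)
1/(Q - 49347) = 1/((-5 + I*sqrt(52634)) - 49347) = 1/(-49352 + I*sqrt(52634))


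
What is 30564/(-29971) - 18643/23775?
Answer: -1285408453/712560525 ≈ -1.8039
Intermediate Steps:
30564/(-29971) - 18643/23775 = 30564*(-1/29971) - 18643*1/23775 = -30564/29971 - 18643/23775 = -1285408453/712560525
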